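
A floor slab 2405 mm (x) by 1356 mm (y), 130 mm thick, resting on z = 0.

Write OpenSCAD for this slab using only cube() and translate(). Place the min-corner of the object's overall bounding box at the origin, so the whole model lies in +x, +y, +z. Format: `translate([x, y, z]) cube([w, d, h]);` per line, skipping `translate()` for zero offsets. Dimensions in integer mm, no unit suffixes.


cube([2405, 1356, 130]);


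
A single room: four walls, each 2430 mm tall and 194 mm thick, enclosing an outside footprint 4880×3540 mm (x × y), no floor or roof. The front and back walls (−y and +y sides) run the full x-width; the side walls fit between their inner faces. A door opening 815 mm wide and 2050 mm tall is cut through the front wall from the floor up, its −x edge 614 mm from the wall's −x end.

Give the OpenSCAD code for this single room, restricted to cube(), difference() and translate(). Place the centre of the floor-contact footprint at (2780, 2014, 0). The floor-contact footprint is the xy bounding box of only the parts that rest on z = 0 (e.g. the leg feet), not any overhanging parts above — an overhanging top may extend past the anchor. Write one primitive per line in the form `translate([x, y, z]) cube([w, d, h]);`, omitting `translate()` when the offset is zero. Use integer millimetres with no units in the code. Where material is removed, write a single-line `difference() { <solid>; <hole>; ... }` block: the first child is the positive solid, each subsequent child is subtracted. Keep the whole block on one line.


difference() { translate([340, 244, 0]) cube([4880, 194, 2430]); translate([954, 244, 0]) cube([815, 194, 2050]); }
translate([340, 3590, 0]) cube([4880, 194, 2430]);
translate([340, 438, 0]) cube([194, 3152, 2430]);
translate([5026, 438, 0]) cube([194, 3152, 2430]);


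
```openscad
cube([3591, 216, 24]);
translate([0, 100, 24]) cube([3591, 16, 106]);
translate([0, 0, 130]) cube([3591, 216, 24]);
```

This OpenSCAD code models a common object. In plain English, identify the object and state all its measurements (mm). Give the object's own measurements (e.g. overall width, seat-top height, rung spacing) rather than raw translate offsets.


An I-beam lying along x, 3591 mm long. Overall section height 154 mm. Two flanges 216 mm wide (y) and 24 mm thick, one on the floor and one at the top; a web 16 mm thick runs between them, centred on the flange width.


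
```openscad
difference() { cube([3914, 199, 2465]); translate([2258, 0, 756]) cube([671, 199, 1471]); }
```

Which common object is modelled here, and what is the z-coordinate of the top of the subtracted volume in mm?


A wall with a window opening. The window head height is 2227 mm.

A wall with a rectangular opening subtracted — a window. Sill at z = 756, opening 1471 mm tall, so the head is at 756 + 1471 = 2227 mm.


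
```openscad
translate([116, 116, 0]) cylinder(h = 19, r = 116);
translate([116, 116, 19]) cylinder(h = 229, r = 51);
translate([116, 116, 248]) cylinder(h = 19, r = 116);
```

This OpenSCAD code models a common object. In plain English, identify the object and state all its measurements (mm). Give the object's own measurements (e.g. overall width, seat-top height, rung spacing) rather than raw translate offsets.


A spool: two coaxial disc flanges of radius 116 mm and thickness 19 mm, joined by a core cylinder of radius 51 mm and height 229 mm. The lower flange rests on z = 0 and the three cylinders share a vertical axis.


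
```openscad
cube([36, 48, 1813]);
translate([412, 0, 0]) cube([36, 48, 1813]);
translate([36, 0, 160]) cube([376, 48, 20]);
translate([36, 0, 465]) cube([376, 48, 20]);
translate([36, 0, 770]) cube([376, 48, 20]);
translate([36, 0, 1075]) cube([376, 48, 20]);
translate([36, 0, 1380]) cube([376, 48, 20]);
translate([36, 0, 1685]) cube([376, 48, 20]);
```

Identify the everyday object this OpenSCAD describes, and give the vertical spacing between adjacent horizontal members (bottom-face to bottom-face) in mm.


A ladder. The rung spacing is 305 mm.

Two tall 36×48 posts with 6 short bars between them — a ladder. Adjacent rungs sit at z = 160 and z = 465, so the spacing is 465 − 160 = 305 mm.


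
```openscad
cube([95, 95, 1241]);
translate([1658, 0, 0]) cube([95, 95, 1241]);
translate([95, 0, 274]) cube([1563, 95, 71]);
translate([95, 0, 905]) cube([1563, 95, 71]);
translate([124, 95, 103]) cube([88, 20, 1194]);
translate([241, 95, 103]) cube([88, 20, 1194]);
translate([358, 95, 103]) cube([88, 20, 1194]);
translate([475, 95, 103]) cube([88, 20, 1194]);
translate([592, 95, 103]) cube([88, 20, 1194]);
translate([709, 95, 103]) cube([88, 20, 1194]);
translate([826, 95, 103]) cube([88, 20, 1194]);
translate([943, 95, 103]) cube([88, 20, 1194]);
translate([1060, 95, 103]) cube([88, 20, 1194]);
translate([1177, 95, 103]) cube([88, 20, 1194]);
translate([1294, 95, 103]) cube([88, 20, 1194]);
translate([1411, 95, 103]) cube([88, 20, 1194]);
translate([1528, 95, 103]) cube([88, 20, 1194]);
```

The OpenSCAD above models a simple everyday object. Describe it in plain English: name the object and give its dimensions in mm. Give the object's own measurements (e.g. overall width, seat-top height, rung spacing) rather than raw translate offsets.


A fence section. Two 95×95 mm posts, 1241 mm tall, stand on the floor with a clear span of 1563 mm between their inner faces. Two horizontal rails of 95×71 mm section span the gap between the posts with their undersides at z = 274 mm and z = 905 mm, flush with the posts' −y face. 13 pickets, each 88 mm wide, 20 mm thick and 1194 mm tall, are fixed to the +y face of the rails with their bottoms at z = 103 mm, spaced across the span with a 29 mm gap after the −x post and between neighbouring pickets, with 42 mm left before the +x post.


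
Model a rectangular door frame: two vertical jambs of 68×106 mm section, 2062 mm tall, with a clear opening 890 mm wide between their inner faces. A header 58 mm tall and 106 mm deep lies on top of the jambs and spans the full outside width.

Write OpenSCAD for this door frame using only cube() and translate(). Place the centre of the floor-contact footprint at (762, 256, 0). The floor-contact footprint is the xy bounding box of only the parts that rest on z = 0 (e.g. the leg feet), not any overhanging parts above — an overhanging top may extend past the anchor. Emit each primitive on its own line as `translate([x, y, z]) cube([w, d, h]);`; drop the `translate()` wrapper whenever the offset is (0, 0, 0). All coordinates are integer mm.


translate([249, 203, 0]) cube([68, 106, 2062]);
translate([1207, 203, 0]) cube([68, 106, 2062]);
translate([249, 203, 2062]) cube([1026, 106, 58]);


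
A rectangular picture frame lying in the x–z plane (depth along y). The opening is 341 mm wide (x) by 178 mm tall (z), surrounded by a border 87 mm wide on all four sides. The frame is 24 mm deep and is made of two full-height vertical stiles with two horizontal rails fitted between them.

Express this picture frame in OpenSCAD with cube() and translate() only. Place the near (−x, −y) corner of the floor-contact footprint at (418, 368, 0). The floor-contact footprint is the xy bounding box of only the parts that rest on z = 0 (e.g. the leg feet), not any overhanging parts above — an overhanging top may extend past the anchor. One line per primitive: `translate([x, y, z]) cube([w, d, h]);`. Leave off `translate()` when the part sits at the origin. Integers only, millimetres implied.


translate([418, 368, 0]) cube([87, 24, 352]);
translate([846, 368, 0]) cube([87, 24, 352]);
translate([505, 368, 0]) cube([341, 24, 87]);
translate([505, 368, 265]) cube([341, 24, 87]);


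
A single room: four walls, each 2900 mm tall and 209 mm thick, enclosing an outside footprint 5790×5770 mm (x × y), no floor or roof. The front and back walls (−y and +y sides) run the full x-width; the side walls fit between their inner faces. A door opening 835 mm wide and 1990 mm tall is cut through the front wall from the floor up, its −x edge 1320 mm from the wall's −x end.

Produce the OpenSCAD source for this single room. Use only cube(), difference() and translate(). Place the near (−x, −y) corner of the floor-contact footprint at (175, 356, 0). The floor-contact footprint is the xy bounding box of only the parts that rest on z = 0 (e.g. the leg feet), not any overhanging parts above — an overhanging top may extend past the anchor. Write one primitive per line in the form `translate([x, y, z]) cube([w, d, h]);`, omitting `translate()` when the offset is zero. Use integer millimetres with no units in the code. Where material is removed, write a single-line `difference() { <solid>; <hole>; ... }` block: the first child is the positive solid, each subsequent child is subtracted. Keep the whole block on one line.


difference() { translate([175, 356, 0]) cube([5790, 209, 2900]); translate([1495, 356, 0]) cube([835, 209, 1990]); }
translate([175, 5917, 0]) cube([5790, 209, 2900]);
translate([175, 565, 0]) cube([209, 5352, 2900]);
translate([5756, 565, 0]) cube([209, 5352, 2900]);


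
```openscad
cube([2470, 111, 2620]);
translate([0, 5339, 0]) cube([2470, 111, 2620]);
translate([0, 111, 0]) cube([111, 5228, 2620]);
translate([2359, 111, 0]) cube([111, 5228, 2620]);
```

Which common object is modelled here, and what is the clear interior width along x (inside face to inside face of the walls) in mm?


A house (or room) frame. The interior width is 2248 mm.

Four 2620 mm walls enclosing a rectangle with no floor or roof — a room or house frame. Outside width is 2470 mm and wall thickness is 111 mm, so the interior width is 2470 − 2 × 111 = 2248 mm.


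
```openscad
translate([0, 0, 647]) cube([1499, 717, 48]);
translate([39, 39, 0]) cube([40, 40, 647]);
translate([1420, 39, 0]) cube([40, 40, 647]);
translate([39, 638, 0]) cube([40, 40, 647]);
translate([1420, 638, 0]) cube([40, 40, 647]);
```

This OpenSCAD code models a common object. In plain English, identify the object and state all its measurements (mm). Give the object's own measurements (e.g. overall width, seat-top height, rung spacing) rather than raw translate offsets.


A rectangular dining table. The top is 1499×717×48 mm with its upper surface at z = 695 mm. It stands on four 40×40 mm square legs, each inset 39 mm from the nearest pair of top edges, running from the floor to the underside of the top.


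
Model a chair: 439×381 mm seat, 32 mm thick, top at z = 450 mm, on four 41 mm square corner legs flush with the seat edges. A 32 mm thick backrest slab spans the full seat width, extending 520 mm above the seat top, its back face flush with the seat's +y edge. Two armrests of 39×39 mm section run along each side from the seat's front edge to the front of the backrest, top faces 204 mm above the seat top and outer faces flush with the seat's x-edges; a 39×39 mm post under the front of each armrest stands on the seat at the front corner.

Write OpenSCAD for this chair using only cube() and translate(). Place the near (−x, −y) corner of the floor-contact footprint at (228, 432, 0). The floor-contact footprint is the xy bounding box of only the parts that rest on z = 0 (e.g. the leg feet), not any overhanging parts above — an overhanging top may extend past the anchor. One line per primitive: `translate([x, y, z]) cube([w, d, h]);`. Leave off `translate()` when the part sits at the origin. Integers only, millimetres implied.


// leg_h = 450 - 32 = 418
// arm post h = 204 - 39 = 165
translate([228, 432, 418]) cube([439, 381, 32]);
translate([228, 432, 0]) cube([41, 41, 418]);
translate([626, 432, 0]) cube([41, 41, 418]);
translate([228, 772, 0]) cube([41, 41, 418]);
translate([626, 772, 0]) cube([41, 41, 418]);
translate([228, 781, 450]) cube([439, 32, 520]);
translate([228, 432, 615]) cube([39, 349, 39]);
translate([628, 432, 615]) cube([39, 349, 39]);
translate([228, 432, 450]) cube([39, 39, 165]);
translate([628, 432, 450]) cube([39, 39, 165]);


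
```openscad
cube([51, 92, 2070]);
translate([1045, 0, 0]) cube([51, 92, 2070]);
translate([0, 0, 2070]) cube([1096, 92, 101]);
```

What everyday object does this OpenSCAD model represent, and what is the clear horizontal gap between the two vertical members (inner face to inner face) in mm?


A door frame. The clear opening width is 994 mm.

Two 2070 mm tall posts with a header on top — a door frame. The left jamb is 51 mm wide at x = 0; the right jamb starts at x = 1045. The clear opening is 1045 − 51 = 994 mm.


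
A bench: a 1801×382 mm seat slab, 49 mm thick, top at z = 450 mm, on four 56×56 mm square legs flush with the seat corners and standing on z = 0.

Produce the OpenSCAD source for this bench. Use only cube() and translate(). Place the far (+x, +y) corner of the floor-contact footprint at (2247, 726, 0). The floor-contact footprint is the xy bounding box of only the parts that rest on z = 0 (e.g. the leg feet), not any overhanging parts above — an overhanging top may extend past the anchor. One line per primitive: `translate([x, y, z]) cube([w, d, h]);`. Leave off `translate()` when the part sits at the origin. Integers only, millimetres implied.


// leg_h = 450 − 49 = 401
translate([446, 344, 401]) cube([1801, 382, 49]);
translate([446, 344, 0]) cube([56, 56, 401]);
translate([446, 670, 0]) cube([56, 56, 401]);
translate([2191, 344, 0]) cube([56, 56, 401]);
translate([2191, 670, 0]) cube([56, 56, 401]);


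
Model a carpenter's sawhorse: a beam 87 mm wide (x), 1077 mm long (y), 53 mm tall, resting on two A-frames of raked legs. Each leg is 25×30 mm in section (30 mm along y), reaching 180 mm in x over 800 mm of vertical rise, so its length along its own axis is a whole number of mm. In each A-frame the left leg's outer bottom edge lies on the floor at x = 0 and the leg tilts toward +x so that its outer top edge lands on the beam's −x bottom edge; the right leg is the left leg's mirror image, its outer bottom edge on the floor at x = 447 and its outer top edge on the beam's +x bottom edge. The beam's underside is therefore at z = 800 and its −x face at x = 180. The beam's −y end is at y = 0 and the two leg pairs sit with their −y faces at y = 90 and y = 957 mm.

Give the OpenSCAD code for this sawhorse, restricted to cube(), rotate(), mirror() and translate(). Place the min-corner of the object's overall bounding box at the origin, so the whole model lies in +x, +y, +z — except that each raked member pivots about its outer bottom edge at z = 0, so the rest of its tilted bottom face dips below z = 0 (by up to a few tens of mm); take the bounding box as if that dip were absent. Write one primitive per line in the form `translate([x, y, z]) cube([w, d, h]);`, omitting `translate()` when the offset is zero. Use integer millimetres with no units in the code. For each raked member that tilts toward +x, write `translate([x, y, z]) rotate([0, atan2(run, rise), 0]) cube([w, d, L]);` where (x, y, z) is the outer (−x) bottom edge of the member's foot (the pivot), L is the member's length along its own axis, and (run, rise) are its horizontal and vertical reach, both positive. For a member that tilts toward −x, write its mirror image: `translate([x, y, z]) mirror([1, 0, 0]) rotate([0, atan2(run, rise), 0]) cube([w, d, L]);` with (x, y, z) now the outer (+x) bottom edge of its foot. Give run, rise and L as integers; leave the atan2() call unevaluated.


translate([180, 0, 800]) cube([87, 1077, 53]);
translate([0, 90, 0]) rotate([0, atan2(180, 800), 0]) cube([25, 30, 820]);
translate([447, 90, 0]) mirror([1, 0, 0]) rotate([0, atan2(180, 800), 0]) cube([25, 30, 820]);
translate([0, 957, 0]) rotate([0, atan2(180, 800), 0]) cube([25, 30, 820]);
translate([447, 957, 0]) mirror([1, 0, 0]) rotate([0, atan2(180, 800), 0]) cube([25, 30, 820]);


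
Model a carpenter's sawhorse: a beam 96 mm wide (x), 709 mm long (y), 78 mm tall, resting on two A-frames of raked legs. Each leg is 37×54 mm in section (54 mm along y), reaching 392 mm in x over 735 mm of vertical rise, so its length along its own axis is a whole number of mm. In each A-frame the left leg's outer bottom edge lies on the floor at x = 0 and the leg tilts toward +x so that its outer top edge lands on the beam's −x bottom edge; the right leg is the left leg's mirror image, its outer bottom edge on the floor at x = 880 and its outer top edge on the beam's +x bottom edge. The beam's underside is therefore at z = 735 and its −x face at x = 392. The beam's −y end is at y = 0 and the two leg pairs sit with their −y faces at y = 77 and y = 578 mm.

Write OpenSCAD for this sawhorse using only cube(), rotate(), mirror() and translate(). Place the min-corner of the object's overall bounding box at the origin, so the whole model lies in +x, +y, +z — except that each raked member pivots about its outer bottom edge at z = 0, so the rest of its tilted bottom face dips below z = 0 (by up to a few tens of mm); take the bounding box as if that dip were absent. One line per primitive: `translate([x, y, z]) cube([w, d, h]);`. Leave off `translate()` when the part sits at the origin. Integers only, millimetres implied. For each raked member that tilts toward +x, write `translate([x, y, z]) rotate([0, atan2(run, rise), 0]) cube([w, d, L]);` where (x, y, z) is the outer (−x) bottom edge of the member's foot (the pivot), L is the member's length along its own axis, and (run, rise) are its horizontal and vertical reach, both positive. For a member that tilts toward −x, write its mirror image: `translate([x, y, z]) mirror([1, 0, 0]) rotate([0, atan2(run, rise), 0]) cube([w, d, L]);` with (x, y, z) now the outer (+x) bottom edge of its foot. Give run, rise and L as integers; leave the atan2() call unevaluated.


translate([392, 0, 735]) cube([96, 709, 78]);
translate([0, 77, 0]) rotate([0, atan2(392, 735), 0]) cube([37, 54, 833]);
translate([880, 77, 0]) mirror([1, 0, 0]) rotate([0, atan2(392, 735), 0]) cube([37, 54, 833]);
translate([0, 578, 0]) rotate([0, atan2(392, 735), 0]) cube([37, 54, 833]);
translate([880, 578, 0]) mirror([1, 0, 0]) rotate([0, atan2(392, 735), 0]) cube([37, 54, 833]);


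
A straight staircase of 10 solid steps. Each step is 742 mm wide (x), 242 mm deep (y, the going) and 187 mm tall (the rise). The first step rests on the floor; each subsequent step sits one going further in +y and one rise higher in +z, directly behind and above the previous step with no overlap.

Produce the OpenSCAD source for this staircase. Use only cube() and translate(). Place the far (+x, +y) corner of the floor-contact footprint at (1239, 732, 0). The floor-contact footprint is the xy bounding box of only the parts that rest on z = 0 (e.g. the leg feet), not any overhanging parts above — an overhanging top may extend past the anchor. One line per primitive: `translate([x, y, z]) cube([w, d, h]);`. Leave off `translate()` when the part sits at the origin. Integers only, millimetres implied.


translate([497, 490, 0]) cube([742, 242, 187]);
translate([497, 732, 187]) cube([742, 242, 187]);
translate([497, 974, 374]) cube([742, 242, 187]);
translate([497, 1216, 561]) cube([742, 242, 187]);
translate([497, 1458, 748]) cube([742, 242, 187]);
translate([497, 1700, 935]) cube([742, 242, 187]);
translate([497, 1942, 1122]) cube([742, 242, 187]);
translate([497, 2184, 1309]) cube([742, 242, 187]);
translate([497, 2426, 1496]) cube([742, 242, 187]);
translate([497, 2668, 1683]) cube([742, 242, 187]);


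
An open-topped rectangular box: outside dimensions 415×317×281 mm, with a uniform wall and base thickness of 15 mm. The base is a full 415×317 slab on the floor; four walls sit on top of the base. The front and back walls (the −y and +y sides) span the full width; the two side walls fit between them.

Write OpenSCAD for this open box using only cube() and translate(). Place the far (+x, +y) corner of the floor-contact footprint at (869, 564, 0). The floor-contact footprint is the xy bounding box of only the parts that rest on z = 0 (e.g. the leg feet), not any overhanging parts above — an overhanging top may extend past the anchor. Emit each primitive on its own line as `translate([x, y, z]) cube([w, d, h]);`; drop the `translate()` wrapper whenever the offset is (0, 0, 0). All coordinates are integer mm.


translate([454, 247, 0]) cube([415, 317, 15]);
translate([454, 247, 15]) cube([415, 15, 266]);
translate([454, 549, 15]) cube([415, 15, 266]);
translate([454, 262, 15]) cube([15, 287, 266]);
translate([854, 262, 15]) cube([15, 287, 266]);


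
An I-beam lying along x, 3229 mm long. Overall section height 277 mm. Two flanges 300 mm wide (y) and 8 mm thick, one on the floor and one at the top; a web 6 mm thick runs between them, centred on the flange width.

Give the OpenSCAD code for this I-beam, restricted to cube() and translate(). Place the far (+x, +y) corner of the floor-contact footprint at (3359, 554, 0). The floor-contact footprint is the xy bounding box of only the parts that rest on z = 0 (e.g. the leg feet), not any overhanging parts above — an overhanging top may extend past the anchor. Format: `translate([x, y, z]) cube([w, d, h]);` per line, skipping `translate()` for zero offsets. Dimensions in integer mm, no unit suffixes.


translate([130, 254, 0]) cube([3229, 300, 8]);
translate([130, 401, 8]) cube([3229, 6, 261]);
translate([130, 254, 269]) cube([3229, 300, 8]);


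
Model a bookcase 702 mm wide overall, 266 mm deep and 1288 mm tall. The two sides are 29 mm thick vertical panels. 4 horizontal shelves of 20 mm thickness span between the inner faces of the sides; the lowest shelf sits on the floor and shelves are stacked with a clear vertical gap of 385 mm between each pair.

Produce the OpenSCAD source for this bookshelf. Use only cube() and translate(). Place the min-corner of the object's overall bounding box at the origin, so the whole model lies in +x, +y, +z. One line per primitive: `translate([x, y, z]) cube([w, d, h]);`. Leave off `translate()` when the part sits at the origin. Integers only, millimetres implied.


cube([29, 266, 1288]);
translate([673, 0, 0]) cube([29, 266, 1288]);
translate([29, 0, 0]) cube([644, 266, 20]);
translate([29, 0, 405]) cube([644, 266, 20]);
translate([29, 0, 810]) cube([644, 266, 20]);
translate([29, 0, 1215]) cube([644, 266, 20]);


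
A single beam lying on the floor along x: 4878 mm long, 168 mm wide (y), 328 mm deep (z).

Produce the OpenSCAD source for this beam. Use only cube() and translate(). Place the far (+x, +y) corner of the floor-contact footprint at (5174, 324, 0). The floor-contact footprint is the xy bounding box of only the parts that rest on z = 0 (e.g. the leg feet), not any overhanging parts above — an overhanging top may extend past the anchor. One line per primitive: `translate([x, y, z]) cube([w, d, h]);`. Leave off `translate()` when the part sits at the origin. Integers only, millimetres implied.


translate([296, 156, 0]) cube([4878, 168, 328]);


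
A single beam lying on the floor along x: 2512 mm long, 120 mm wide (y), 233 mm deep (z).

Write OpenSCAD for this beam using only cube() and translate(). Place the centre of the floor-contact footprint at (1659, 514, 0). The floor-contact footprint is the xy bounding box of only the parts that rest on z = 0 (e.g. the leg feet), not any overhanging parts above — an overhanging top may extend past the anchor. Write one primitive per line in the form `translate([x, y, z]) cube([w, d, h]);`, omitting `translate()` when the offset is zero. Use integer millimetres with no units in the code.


translate([403, 454, 0]) cube([2512, 120, 233]);


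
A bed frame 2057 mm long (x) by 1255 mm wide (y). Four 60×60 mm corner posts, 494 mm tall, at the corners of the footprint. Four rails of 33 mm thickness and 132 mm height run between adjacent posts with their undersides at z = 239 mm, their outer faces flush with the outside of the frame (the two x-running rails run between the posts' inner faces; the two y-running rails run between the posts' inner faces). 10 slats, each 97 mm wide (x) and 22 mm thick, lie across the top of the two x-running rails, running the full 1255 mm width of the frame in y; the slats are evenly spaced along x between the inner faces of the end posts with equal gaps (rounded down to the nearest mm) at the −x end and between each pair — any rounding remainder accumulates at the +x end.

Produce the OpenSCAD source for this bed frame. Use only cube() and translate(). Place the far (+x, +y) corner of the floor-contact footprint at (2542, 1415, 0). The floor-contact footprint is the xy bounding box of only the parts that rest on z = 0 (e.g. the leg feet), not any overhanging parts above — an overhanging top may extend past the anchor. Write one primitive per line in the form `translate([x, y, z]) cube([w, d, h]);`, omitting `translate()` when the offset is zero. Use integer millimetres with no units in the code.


translate([485, 160, 0]) cube([60, 60, 494]);
translate([485, 1355, 0]) cube([60, 60, 494]);
translate([2482, 160, 0]) cube([60, 60, 494]);
translate([2482, 1355, 0]) cube([60, 60, 494]);
translate([545, 160, 239]) cube([1937, 33, 132]);
translate([545, 1382, 239]) cube([1937, 33, 132]);
translate([485, 220, 239]) cube([33, 1135, 132]);
translate([2509, 220, 239]) cube([33, 1135, 132]);
translate([632, 160, 371]) cube([97, 1255, 22]);
translate([816, 160, 371]) cube([97, 1255, 22]);
translate([1000, 160, 371]) cube([97, 1255, 22]);
translate([1184, 160, 371]) cube([97, 1255, 22]);
translate([1368, 160, 371]) cube([97, 1255, 22]);
translate([1552, 160, 371]) cube([97, 1255, 22]);
translate([1736, 160, 371]) cube([97, 1255, 22]);
translate([1920, 160, 371]) cube([97, 1255, 22]);
translate([2104, 160, 371]) cube([97, 1255, 22]);
translate([2288, 160, 371]) cube([97, 1255, 22]);


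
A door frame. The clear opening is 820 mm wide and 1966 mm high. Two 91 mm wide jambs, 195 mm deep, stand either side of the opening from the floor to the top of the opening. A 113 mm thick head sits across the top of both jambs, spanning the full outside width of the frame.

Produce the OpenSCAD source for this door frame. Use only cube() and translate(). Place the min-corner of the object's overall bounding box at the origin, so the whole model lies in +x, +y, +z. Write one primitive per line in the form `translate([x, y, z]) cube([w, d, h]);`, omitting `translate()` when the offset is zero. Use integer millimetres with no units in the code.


cube([91, 195, 1966]);
translate([911, 0, 0]) cube([91, 195, 1966]);
translate([0, 0, 1966]) cube([1002, 195, 113]);


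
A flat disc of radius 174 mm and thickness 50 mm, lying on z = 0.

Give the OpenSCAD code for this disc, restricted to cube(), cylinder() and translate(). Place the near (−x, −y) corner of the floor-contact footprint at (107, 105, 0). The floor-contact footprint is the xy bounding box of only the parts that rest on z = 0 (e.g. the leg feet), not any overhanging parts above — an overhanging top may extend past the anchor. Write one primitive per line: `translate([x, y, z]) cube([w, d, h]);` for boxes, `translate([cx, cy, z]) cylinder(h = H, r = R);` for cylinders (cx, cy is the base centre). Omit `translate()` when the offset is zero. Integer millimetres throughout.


translate([281, 279, 0]) cylinder(h = 50, r = 174);


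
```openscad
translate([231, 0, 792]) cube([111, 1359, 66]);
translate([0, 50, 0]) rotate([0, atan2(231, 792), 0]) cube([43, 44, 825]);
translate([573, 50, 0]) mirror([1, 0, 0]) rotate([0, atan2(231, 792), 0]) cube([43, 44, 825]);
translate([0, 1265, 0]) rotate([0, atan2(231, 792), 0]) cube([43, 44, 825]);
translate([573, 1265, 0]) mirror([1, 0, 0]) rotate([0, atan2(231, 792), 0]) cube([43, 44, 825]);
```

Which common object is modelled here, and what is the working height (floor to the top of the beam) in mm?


A sawhorse. The overall height is 858 mm.

A beam across two mirrored pairs of raked legs — a sawhorse. The beam's underside is at z = 792 (matching the legs' vertical rise in atan2(231, 792)) and the beam is 66 mm tall, so its top is at 792 + 66 = 858 mm. The raked legs top out at the beam's underside, so that is the highest point.


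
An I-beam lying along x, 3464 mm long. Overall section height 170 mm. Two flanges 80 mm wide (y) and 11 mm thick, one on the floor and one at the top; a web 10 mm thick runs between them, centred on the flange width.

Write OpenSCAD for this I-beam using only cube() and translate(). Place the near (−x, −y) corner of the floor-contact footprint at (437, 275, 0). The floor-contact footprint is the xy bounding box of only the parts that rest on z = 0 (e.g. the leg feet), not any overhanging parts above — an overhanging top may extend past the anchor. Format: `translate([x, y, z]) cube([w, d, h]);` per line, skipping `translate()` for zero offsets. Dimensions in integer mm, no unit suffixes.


translate([437, 275, 0]) cube([3464, 80, 11]);
translate([437, 310, 11]) cube([3464, 10, 148]);
translate([437, 275, 159]) cube([3464, 80, 11]);


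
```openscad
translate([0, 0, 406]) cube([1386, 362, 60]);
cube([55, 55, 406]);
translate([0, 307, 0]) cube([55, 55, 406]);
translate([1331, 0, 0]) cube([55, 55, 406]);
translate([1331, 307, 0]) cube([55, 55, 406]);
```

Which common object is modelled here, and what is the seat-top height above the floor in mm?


A bench. The seat-top height is 466 mm.

A long slab on four corner posts — a bench. The slab sits at z = 406 with thickness 60, so the top is 406 + 60 = 466 mm.


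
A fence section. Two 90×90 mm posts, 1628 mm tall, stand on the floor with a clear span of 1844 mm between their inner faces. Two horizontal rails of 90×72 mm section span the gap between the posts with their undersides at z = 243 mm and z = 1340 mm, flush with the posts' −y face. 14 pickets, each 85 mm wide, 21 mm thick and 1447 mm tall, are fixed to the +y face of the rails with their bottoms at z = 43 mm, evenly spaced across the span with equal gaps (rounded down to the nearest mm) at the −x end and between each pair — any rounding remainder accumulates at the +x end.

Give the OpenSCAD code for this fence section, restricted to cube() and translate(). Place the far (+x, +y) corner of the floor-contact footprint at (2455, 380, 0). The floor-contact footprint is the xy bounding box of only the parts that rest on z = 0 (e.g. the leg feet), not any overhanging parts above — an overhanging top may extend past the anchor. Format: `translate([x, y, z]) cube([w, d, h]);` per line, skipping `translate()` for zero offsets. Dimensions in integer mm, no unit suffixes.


translate([431, 290, 0]) cube([90, 90, 1628]);
translate([2365, 290, 0]) cube([90, 90, 1628]);
translate([521, 290, 243]) cube([1844, 90, 72]);
translate([521, 290, 1340]) cube([1844, 90, 72]);
translate([564, 380, 43]) cube([85, 21, 1447]);
translate([692, 380, 43]) cube([85, 21, 1447]);
translate([820, 380, 43]) cube([85, 21, 1447]);
translate([948, 380, 43]) cube([85, 21, 1447]);
translate([1076, 380, 43]) cube([85, 21, 1447]);
translate([1204, 380, 43]) cube([85, 21, 1447]);
translate([1332, 380, 43]) cube([85, 21, 1447]);
translate([1460, 380, 43]) cube([85, 21, 1447]);
translate([1588, 380, 43]) cube([85, 21, 1447]);
translate([1716, 380, 43]) cube([85, 21, 1447]);
translate([1844, 380, 43]) cube([85, 21, 1447]);
translate([1972, 380, 43]) cube([85, 21, 1447]);
translate([2100, 380, 43]) cube([85, 21, 1447]);
translate([2228, 380, 43]) cube([85, 21, 1447]);


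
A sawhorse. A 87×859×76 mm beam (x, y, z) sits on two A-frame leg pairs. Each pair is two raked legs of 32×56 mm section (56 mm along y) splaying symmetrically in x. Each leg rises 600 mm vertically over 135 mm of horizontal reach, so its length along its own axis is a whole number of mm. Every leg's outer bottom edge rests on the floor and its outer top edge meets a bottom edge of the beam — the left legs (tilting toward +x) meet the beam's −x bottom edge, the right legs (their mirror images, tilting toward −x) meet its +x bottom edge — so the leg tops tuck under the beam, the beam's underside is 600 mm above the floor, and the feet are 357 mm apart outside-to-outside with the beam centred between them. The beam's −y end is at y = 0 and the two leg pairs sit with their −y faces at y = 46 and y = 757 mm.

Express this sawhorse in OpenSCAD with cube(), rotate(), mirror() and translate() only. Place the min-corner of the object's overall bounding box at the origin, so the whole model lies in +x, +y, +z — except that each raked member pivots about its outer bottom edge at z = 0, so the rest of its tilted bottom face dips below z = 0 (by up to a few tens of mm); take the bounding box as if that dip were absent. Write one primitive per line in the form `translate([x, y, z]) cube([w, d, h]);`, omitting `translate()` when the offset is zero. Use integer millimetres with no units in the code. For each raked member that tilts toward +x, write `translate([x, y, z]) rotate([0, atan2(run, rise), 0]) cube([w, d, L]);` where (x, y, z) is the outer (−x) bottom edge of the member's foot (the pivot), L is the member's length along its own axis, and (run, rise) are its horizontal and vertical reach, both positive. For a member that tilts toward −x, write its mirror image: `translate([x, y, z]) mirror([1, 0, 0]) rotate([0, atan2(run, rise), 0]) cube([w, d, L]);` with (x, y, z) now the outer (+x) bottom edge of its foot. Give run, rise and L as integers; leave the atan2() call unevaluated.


// leg length = √(135² + 600²) = 615
// right-leg outer foot x = 2·135 + 87 = 357
// beam min-corner = (135, 0, 600)
translate([135, 0, 600]) cube([87, 859, 76]);
translate([0, 46, 0]) rotate([0, atan2(135, 600), 0]) cube([32, 56, 615]);
translate([357, 46, 0]) mirror([1, 0, 0]) rotate([0, atan2(135, 600), 0]) cube([32, 56, 615]);
translate([0, 757, 0]) rotate([0, atan2(135, 600), 0]) cube([32, 56, 615]);
translate([357, 757, 0]) mirror([1, 0, 0]) rotate([0, atan2(135, 600), 0]) cube([32, 56, 615]);


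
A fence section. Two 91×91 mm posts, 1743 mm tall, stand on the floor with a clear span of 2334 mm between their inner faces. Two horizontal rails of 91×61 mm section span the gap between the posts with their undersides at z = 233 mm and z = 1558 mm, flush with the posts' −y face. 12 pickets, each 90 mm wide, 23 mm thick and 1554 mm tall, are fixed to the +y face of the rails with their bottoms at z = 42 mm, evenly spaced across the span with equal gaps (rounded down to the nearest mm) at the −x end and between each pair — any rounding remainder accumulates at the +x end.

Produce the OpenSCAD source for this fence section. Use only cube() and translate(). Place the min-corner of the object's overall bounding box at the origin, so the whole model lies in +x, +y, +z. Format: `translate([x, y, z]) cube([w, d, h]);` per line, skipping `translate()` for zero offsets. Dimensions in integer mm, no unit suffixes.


cube([91, 91, 1743]);
translate([2425, 0, 0]) cube([91, 91, 1743]);
translate([91, 0, 233]) cube([2334, 91, 61]);
translate([91, 0, 1558]) cube([2334, 91, 61]);
translate([187, 91, 42]) cube([90, 23, 1554]);
translate([373, 91, 42]) cube([90, 23, 1554]);
translate([559, 91, 42]) cube([90, 23, 1554]);
translate([745, 91, 42]) cube([90, 23, 1554]);
translate([931, 91, 42]) cube([90, 23, 1554]);
translate([1117, 91, 42]) cube([90, 23, 1554]);
translate([1303, 91, 42]) cube([90, 23, 1554]);
translate([1489, 91, 42]) cube([90, 23, 1554]);
translate([1675, 91, 42]) cube([90, 23, 1554]);
translate([1861, 91, 42]) cube([90, 23, 1554]);
translate([2047, 91, 42]) cube([90, 23, 1554]);
translate([2233, 91, 42]) cube([90, 23, 1554]);


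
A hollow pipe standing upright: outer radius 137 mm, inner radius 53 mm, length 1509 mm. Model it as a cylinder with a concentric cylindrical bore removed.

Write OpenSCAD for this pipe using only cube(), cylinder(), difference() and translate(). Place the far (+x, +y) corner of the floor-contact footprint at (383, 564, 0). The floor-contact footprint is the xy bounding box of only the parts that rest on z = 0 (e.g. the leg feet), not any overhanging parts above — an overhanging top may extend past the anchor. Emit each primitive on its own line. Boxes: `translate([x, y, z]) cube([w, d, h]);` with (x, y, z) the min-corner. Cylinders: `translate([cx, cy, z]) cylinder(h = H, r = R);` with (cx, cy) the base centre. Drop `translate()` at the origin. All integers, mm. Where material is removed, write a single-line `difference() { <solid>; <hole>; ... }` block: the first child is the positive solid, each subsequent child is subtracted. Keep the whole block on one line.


difference() { translate([246, 427, 0]) cylinder(h = 1509, r = 137); translate([246, 427, 0]) cylinder(h = 1509, r = 53); }


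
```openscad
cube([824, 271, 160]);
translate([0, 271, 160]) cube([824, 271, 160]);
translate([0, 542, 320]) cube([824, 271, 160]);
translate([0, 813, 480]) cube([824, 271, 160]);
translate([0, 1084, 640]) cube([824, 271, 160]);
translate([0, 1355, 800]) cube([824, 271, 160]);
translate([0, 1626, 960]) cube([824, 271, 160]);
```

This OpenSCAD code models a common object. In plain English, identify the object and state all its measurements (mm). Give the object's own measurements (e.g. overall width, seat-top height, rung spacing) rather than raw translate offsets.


A straight staircase of 7 solid steps. Each step is 824 mm wide (x), 271 mm deep (y, the going) and 160 mm tall (the rise). The first step rests on the floor; each subsequent step sits one going further in +y and one rise higher in +z, directly behind and above the previous step with no overlap.


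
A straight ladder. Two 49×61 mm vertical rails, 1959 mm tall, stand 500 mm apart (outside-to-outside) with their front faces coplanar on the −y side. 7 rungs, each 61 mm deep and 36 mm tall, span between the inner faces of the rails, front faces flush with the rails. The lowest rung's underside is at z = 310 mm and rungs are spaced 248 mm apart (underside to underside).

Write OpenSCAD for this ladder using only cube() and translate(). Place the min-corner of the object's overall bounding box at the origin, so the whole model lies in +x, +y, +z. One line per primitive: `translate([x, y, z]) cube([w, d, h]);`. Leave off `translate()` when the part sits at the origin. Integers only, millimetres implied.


// rung span = 500 - 2*49 = 402
// rung[k] z = 310 + k*248
cube([49, 61, 1959]);
translate([451, 0, 0]) cube([49, 61, 1959]);
translate([49, 0, 310]) cube([402, 61, 36]);
translate([49, 0, 558]) cube([402, 61, 36]);
translate([49, 0, 806]) cube([402, 61, 36]);
translate([49, 0, 1054]) cube([402, 61, 36]);
translate([49, 0, 1302]) cube([402, 61, 36]);
translate([49, 0, 1550]) cube([402, 61, 36]);
translate([49, 0, 1798]) cube([402, 61, 36]);


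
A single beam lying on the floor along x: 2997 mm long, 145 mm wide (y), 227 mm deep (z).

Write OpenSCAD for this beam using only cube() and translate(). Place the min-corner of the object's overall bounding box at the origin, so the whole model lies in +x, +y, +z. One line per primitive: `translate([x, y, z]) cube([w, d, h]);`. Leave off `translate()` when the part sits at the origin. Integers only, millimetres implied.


cube([2997, 145, 227]);


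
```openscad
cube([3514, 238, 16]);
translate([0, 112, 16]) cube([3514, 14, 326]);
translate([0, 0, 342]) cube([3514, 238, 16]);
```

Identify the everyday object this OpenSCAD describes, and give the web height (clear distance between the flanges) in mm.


An I-beam. The web height is 326 mm.

Two wide flanges with a thin centred web — an I-beam. Overall 358 mm minus two 16 mm flanges gives a web of 358 − 2·16 = 326 mm.


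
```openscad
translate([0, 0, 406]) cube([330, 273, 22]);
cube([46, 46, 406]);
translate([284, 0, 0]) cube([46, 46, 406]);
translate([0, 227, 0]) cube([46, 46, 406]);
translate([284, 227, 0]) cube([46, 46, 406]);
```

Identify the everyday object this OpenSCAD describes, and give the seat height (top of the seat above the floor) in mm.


A stool. The seat height is 428 mm.

A 330×273×22 slab at z = 406 on four corner posts — a stool. The seat top is 406 + 22 = 428 mm.


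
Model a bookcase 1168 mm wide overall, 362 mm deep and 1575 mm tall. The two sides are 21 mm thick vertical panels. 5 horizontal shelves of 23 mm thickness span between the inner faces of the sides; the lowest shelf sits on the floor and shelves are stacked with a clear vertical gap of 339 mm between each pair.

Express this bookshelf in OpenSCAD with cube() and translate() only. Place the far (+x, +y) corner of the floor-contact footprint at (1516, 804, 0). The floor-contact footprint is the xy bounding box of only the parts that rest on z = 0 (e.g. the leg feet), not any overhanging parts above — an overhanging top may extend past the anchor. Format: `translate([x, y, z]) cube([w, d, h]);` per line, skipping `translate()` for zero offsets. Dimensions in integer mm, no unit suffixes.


translate([348, 442, 0]) cube([21, 362, 1575]);
translate([1495, 442, 0]) cube([21, 362, 1575]);
translate([369, 442, 0]) cube([1126, 362, 23]);
translate([369, 442, 362]) cube([1126, 362, 23]);
translate([369, 442, 724]) cube([1126, 362, 23]);
translate([369, 442, 1086]) cube([1126, 362, 23]);
translate([369, 442, 1448]) cube([1126, 362, 23]);
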